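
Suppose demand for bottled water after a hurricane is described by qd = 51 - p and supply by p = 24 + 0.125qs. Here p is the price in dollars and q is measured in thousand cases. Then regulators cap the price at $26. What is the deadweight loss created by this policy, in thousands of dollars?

Rearranging supply gives qs = 8p - 192. Setting quantity demanded equal to quantity supplied, 51 - p = 8p - 192, gives p* = 27 and q* = 24.
Because the ceiling (26) lies below the market-clearing price, it is binding.
At p = 26: qd = 51 - 26 = 25 and qs = 8·26 - 192 = 16.
Quantity traded falls to 16. At q = 16 the demand price is 51 - 16 = 35 and the supply price is (192 + 16)/8 = 26.
Deadweight loss = ½ · (35 - 26) · (24 - 16) = ½ · 9 · 8 = 36.

36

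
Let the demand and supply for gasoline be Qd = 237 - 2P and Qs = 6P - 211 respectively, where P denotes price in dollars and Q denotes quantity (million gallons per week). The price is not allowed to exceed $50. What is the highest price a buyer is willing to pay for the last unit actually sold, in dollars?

Setting quantity demanded equal to quantity supplied, 237 - 2P = 6P - 211, gives P* = 56 and Q* = 125.
Because the ceiling (50) lies below the market-clearing price, it is binding.
At P = 50: Qd = 237 - 2·50 = 137 and Qs = 6·50 - 211 = 89.
Only 89 units reach the market. On the demand curve, the marginal buyer's willingness to pay at Q = 89 is (237 - 89)/2 = 74.

74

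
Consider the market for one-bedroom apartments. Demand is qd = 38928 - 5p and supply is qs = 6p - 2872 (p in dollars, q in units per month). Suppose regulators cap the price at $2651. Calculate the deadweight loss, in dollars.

Setting quantity demanded equal to quantity supplied, 38928 - 5p = 6p - 2872, gives p* = 3800 and q* = 19928.
Because the ceiling (2651) lies below the market-clearing price, it is binding.
At p = 2651: qd = 38928 - 5·2651 = 25673 and qs = 6·2651 - 2872 = 13034.
Quantity traded falls to 13034. At q = 13034 the demand price is (38928 - 13034)/5 = 5178.8 and the supply price is (2872 + 13034)/6 = 2651.
Deadweight loss = ½ · (5178.8 - 2651) · (19928 - 13034) = ½ · 2527.8 · 6894 = 8713326.6.

8713326.6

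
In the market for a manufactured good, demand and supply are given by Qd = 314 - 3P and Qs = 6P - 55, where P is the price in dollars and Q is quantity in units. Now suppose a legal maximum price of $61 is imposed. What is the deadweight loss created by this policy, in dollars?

In a free market, 314 - 3P = 6P - 55 gives the equilibrium P* = 41, Q* = 191.
The ceiling of 61 is above the equilibrium price 41, so it is not binding; the market clears at P* = 41, Q* = 191.
Since the control does not bind, no trades are prevented and deadweight loss is zero.

0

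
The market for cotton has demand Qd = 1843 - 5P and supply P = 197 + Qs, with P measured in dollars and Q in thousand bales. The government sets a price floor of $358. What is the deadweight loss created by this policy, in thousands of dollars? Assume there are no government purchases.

Rearranging supply gives Qs = P - 197. Equilibrium: 1843 - 5P = P - 197, so 2040 = 6P and P* = 340, Q* = 143.
Because the floor (358) lies above the market-clearing price, it is binding.
At P = 358: Qd = 1843 - 5·358 = 53 and Qs = 358 - 197 = 161.
Quantity traded falls to 53. At Q = 53 the demand price is (1843 - 53)/5 = 358 and the supply price is 197 + 53 = 250.
Deadweight loss = ½ · (358 - 250) · (143 - 53) = ½ · 108 · 90 = 4860.

4860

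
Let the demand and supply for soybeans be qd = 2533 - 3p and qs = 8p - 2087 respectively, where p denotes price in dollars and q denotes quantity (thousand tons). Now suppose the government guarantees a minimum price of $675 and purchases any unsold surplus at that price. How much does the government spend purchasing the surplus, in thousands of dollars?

1893375

Setting quantity demanded equal to quantity supplied, 2533 - 3p = 8p - 2087, gives p* = 420 and q* = 1273.
Because the floor (675) lies above the market-clearing price, it is binding.
At p = 675: qd = 2533 - 3·675 = 508 and qs = 8·675 - 2087 = 3313.
Surplus = qs - qd = 2805.
Government expenditure = surplus × support price = 2805 × 675 = 1893375.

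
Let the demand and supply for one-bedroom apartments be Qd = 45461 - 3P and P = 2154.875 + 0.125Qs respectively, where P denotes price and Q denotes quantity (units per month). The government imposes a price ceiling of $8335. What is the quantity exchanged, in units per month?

28361

Rearranging supply gives Qs = 8P - 17239. Equilibrium: 45461 - 3P = 8P - 17239, so 62700 = 11P and P* = 5700, Q* = 28361.
Since 8335 is above P* = 5700, the ceiling does not bind and the free-market outcome prevails.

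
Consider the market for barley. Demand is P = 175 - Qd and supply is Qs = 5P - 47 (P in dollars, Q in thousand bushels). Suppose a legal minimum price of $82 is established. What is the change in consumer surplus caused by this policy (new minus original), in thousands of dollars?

Rearranging demand gives Qd = 175 - P. Without the control the market clears where 175 - P = 5P - 47, i.e. P* = 37 and Q* = 138.
The floor of 82 is above the equilibrium price 37, so it binds.
At P = 82: Qd = 175 - 82 = 93 and Qs = 5·82 - 47 = 363.
Consumer surplus without the control is ½ · (175 - 37) · 138 = 9522.
With the floor, consumers buy 93 units at 82, so CS = ½ · (175 - 82) · 93 = 4324.5.
Change in consumer surplus = 4324.5 - 9522 = -5197.5.

-5197.5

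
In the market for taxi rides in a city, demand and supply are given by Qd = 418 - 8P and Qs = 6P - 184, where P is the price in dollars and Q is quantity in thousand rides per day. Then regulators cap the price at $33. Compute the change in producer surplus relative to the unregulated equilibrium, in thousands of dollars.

Equilibrium: 418 - 8P = 6P - 184, so 602 = 14P and P* = 43, Q* = 74.
Because the ceiling (33) lies below the market-clearing price, it is binding.
At P = 33: Qd = 418 - 8·33 = 154 and Qs = 6·33 - 184 = 14.
Producer surplus without the control is ½ · (43 - 92/3) · 74 = 1369/3.
With the ceiling, producers sell 14 units at 33, so PS = ½ · (33 - 92/3) · 14 = 49/3.
Change in producer surplus = 49/3 - 1369/3 = -440.

-440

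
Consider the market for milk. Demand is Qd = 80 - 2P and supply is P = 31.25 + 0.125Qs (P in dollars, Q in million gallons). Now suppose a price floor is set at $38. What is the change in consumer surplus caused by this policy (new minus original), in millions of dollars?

Rearranging supply gives Qs = 8P - 250. Setting quantity demanded equal to quantity supplied, 80 - 2P = 8P - 250, gives P* = 33 and Q* = 14.
The floor of 38 is above the equilibrium price 33, so it binds.
At P = 38: Qd = 80 - 2·38 = 4 and Qs = 8·38 - 250 = 54.
Consumer surplus without the control is ½ · (40 - 33) · 14 = 49.
With the floor, consumers buy 4 units at 38, so CS = ½ · (40 - 38) · 4 = 4.
Change in consumer surplus = 4 - 49 = -45.

-45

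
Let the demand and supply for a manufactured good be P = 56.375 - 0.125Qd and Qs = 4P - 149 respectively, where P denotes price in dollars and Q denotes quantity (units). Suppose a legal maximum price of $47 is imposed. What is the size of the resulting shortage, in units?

36

Rearranging demand gives Qd = 451 - 8P. Equilibrium: 451 - 8P = 4P - 149, so 600 = 12P and P* = 50, Q* = 51.
Because the ceiling (47) lies below the market-clearing price, it is binding.
At P = 47: Qd = 451 - 8·47 = 75 and Qs = 4·47 - 149 = 39.
Shortage = Qd - Qs = 75 - 39 = 36.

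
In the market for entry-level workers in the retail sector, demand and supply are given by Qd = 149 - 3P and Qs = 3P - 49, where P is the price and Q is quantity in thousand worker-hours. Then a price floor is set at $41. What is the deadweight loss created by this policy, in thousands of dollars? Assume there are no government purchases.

192

Setting quantity demanded equal to quantity supplied, 149 - 3P = 3P - 49, gives P* = 33 and Q* = 50.
Because the floor (41) lies above the market-clearing price, it is binding.
At P = 41: Qd = 149 - 3·41 = 26 and Qs = 3·41 - 49 = 74.
Quantity traded falls to 26. At Q = 26 the demand price is (149 - 26)/3 = 41 and the supply price is (49 + 26)/3 = 25.
Deadweight loss = ½ · (41 - 25) · (50 - 26) = ½ · 16 · 24 = 192.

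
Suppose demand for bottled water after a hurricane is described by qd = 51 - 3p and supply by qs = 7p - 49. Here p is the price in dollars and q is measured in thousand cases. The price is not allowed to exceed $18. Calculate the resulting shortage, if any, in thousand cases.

0

Without the control the market clears where 51 - 3p = 7p - 49, i.e. p* = 10 and q* = 21.
Since 18 is above p* = 10, the ceiling does not bind and the free-market outcome prevails.
Since the control does not bind, there is no shortage.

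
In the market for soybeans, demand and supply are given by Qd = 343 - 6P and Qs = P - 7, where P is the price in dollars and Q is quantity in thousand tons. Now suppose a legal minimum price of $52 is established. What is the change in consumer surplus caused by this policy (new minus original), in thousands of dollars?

Equilibrium: 343 - 6P = P - 7, so 350 = 7P and P* = 50, Q* = 43.
The floor of 52 is above the equilibrium price 50, so it binds.
At P = 52: Qd = 343 - 6·52 = 31 and Qs = 52 - 7 = 45.
Consumer surplus without the control is ½ · (343/6 - 50) · 43 = 1849/12.
With the floor, consumers buy 31 units at 52, so CS = ½ · (343/6 - 52) · 31 = 961/12.
Change in consumer surplus = 961/12 - 1849/12 = -74.

-74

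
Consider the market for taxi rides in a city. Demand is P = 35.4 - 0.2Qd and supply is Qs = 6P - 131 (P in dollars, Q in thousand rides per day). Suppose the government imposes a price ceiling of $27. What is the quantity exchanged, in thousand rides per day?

Rearranging demand gives Qd = 177 - 5P. Equilibrium: 177 - 5P = 6P - 131, so 308 = 11P and P* = 28, Q* = 37.
The ceiling of 27 is below the equilibrium price 28, so it binds.
At P = 27: Qd = 177 - 5·27 = 42 and Qs = 6·27 - 131 = 31.
The quantity actually transacted is the short side, supply: 31.

31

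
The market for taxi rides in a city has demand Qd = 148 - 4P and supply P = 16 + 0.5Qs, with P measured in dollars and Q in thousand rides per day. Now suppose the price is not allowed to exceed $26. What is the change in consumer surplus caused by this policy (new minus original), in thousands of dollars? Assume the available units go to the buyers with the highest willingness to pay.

Rearranging supply gives Qs = 2P - 32. Equilibrium: 148 - 4P = 2P - 32, so 180 = 6P and P* = 30, Q* = 28.
Because the ceiling (26) lies below the market-clearing price, it is binding.
At P = 26: Qd = 148 - 4·26 = 44 and Qs = 2·26 - 32 = 20.
Consumer surplus without the control is ½ · (37 - 30) · 28 = 98.
With the ceiling, 20 units are sold at 26 (assume they go to the highest-value buyers). The demand price at Q = 20 is 32, so CS = ½ · [(37 - 26) + (32 - 26)] · 20 = 170.
Change in consumer surplus = 170 - 98 = 72.

72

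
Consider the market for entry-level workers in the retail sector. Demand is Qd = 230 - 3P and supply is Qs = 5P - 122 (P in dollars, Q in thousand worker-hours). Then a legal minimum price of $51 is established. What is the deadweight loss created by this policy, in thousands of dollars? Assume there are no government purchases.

117.6

Setting quantity demanded equal to quantity supplied, 230 - 3P = 5P - 122, gives P* = 44 and Q* = 98.
Since 51 > 44, the floor is binding.
At P = 51: Qd = 230 - 3·51 = 77 and Qs = 5·51 - 122 = 133.
Quantity traded falls to 77. At Q = 77 the demand price is (230 - 77)/3 = 51 and the supply price is (122 + 77)/5 = 39.8.
Deadweight loss = ½ · (51 - 39.8) · (98 - 77) = ½ · 11.2 · 21 = 117.6.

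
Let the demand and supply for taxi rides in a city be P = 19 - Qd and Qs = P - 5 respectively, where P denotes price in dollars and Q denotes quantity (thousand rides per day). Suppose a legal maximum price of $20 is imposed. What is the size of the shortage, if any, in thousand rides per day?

Rearranging demand gives Qd = 19 - P. Equilibrium: 19 - P = P - 5, so 24 = 2P and P* = 12, Q* = 7.
The ceiling of 20 is above the equilibrium price 12, so it is not binding; the market clears at P* = 12, Q* = 7.
Since the control does not bind, there is no shortage.

0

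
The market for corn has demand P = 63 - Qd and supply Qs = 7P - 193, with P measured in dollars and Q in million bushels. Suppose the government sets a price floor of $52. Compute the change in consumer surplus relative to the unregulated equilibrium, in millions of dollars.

Rearranging demand gives Qd = 63 - P. Setting quantity demanded equal to quantity supplied, 63 - P = 7P - 193, gives P* = 32 and Q* = 31.
Because the floor (52) lies above the market-clearing price, it is binding.
At P = 52: Qd = 63 - 52 = 11 and Qs = 7·52 - 193 = 171.
Consumer surplus without the control is ½ · (63 - 32) · 31 = 480.5.
With the floor, consumers buy 11 units at 52, so CS = ½ · (63 - 52) · 11 = 60.5.
Change in consumer surplus = 60.5 - 480.5 = -420.

-420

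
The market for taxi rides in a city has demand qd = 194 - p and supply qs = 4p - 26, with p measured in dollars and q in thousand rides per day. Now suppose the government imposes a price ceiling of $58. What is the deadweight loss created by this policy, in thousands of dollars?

0

Without the control the market clears where 194 - p = 4p - 26, i.e. p* = 44 and q* = 150.
The ceiling of 58 is above the equilibrium price 44, so it is not binding; the market clears at p* = 44, q* = 150.
Since the control does not bind, no trades are prevented and deadweight loss is zero.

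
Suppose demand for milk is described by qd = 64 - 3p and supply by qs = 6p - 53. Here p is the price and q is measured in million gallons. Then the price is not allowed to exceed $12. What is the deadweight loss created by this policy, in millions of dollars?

9

In a free market, 64 - 3p = 6p - 53 gives the equilibrium p* = 13, q* = 25.
Because the ceiling (12) lies below the market-clearing price, it is binding.
At p = 12: qd = 64 - 3·12 = 28 and qs = 6·12 - 53 = 19.
Quantity traded falls to 19. At q = 19 the demand price is (64 - 19)/3 = 15 and the supply price is (53 + 19)/6 = 12.
Deadweight loss = ½ · (15 - 12) · (25 - 19) = ½ · 3 · 6 = 9.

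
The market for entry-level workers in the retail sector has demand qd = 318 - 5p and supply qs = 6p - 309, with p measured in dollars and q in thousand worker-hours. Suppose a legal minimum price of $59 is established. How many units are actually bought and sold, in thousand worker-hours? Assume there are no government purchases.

23

Without the control the market clears where 318 - 5p = 6p - 309, i.e. p* = 57 and q* = 33.
The floor of 59 is above the equilibrium price 57, so it binds.
At p = 59: qd = 318 - 5·59 = 23 and qs = 6·59 - 309 = 45.
The quantity actually transacted is the short side, demand: 23.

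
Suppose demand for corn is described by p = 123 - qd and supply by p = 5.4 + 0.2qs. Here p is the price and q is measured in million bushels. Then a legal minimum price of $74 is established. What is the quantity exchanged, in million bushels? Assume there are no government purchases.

49

Rearranging demand gives qd = 123 - p; rearranging supply gives qs = 5p - 27. Equilibrium: 123 - p = 5p - 27, so 150 = 6p and p* = 25, q* = 98.
Because the floor (74) lies above the market-clearing price, it is binding.
At p = 74: qd = 123 - 74 = 49 and qs = 5·74 - 27 = 343.
The quantity actually transacted is the short side, demand: 49.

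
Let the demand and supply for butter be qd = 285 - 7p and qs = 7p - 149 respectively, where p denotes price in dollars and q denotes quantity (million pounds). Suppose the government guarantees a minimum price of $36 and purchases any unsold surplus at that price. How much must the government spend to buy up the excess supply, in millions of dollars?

Equilibrium: 285 - 7p = 7p - 149, so 434 = 14p and p* = 31, q* = 68.
The floor of 36 is above the equilibrium price 31, so it binds.
At p = 36: qd = 285 - 7·36 = 33 and qs = 7·36 - 149 = 103.
Surplus = qs - qd = 70.
Government expenditure = surplus × support price = 70 × 36 = 2520.

2520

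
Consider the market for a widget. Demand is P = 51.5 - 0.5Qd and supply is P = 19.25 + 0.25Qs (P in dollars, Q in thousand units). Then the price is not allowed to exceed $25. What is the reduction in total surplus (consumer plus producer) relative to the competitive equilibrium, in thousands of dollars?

150

Rearranging demand gives Qd = 103 - 2P; rearranging supply gives Qs = 4P - 77. Setting quantity demanded equal to quantity supplied, 103 - 2P = 4P - 77, gives P* = 30 and Q* = 43.
Because the ceiling (25) lies below the market-clearing price, it is binding.
At P = 25: Qd = 103 - 2·25 = 53 and Qs = 4·25 - 77 = 23.
Quantity traded falls to 23. At Q = 23 the demand price is (103 - 23)/2 = 40 and the supply price is (77 + 23)/4 = 25.
Deadweight loss = ½ · (40 - 25) · (43 - 23) = ½ · 15 · 20 = 150.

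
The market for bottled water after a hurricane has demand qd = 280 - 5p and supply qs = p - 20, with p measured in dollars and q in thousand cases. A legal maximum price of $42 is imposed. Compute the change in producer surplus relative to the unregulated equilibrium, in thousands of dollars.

-208

In a free market, 280 - 5p = p - 20 gives the equilibrium p* = 50, q* = 30.
Since 42 < 50, the ceiling is binding.
At p = 42: qd = 280 - 5·42 = 70 and qs = 42 - 20 = 22.
Producer surplus without the control is ½ · (50 - 20) · 30 = 450.
With the ceiling, producers sell 22 units at 42, so PS = ½ · (42 - 20) · 22 = 242.
Change in producer surplus = 242 - 450 = -208.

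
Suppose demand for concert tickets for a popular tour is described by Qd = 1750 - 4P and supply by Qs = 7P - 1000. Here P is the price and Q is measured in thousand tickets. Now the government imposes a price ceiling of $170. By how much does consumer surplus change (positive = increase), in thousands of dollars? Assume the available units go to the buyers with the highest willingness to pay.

-24000

Setting quantity demanded equal to quantity supplied, 1750 - 4P = 7P - 1000, gives P* = 250 and Q* = 750.
The ceiling of 170 is below the equilibrium price 250, so it binds.
At P = 170: Qd = 1750 - 4·170 = 1070 and Qs = 7·170 - 1000 = 190.
Consumer surplus without the control is ½ · (437.5 - 250) · 750 = 70312.5.
With the ceiling, 190 units are sold at 170 (assume they go to the highest-value buyers). The demand price at Q = 190 is 390, so CS = ½ · [(437.5 - 170) + (390 - 170)] · 190 = 46312.5.
Change in consumer surplus = 46312.5 - 70312.5 = -24000.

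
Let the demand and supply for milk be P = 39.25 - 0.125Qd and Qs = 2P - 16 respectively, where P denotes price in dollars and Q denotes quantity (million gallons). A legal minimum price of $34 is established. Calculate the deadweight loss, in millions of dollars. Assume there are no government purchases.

20

Rearranging demand gives Qd = 314 - 8P. Without the control the market clears where 314 - 8P = 2P - 16, i.e. P* = 33 and Q* = 50.
Since 34 > 33, the floor is binding.
At P = 34: Qd = 314 - 8·34 = 42 and Qs = 2·34 - 16 = 52.
Quantity traded falls to 42. At Q = 42 the demand price is (314 - 42)/8 = 34 and the supply price is (16 + 42)/2 = 29.
Deadweight loss = ½ · (34 - 29) · (50 - 42) = ½ · 5 · 8 = 20.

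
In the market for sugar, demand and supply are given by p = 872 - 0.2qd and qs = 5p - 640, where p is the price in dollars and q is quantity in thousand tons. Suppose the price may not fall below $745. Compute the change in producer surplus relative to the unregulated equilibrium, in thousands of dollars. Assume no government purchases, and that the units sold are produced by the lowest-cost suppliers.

5512.5

Rearranging demand gives qd = 4360 - 5p. Equilibrium: 4360 - 5p = 5p - 640, so 5000 = 10p and p* = 500, q* = 1860.
Because the floor (745) lies above the market-clearing price, it is binding.
At p = 745: qd = 4360 - 5·745 = 635 and qs = 5·745 - 640 = 3085.
Producer surplus without the control is ½ · (500 - 128) · 1860 = 345960.
With the floor, 635 units are sold at 745. The supply price at q = 635 is 255, so PS = ½ · [(745 - 128) + (745 - 255)] · 635 = 351472.5.
Change in producer surplus = 351472.5 - 345960 = 5512.5.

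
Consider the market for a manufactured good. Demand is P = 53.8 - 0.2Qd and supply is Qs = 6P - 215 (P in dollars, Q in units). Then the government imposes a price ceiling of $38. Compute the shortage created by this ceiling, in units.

Rearranging demand gives Qd = 269 - 5P. In a free market, 269 - 5P = 6P - 215 gives the equilibrium P* = 44, Q* = 49.
Since 38 < 44, the ceiling is binding.
At P = 38: Qd = 269 - 5·38 = 79 and Qs = 6·38 - 215 = 13.
Shortage = Qd - Qs = 79 - 13 = 66.

66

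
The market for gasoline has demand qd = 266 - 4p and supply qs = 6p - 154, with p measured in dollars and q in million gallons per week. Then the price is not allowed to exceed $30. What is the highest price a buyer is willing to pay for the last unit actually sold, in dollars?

60

Equilibrium: 266 - 4p = 6p - 154, so 420 = 10p and p* = 42, q* = 98.
Since 30 < 42, the ceiling is binding.
At p = 30: qd = 266 - 4·30 = 146 and qs = 6·30 - 154 = 26.
Only 26 units reach the market. On the demand curve, the marginal buyer's willingness to pay at q = 26 is (266 - 26)/4 = 60.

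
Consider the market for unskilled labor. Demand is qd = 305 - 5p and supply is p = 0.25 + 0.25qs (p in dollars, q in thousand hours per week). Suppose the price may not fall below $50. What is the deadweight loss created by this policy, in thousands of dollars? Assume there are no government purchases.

1440

Rearranging supply gives qs = 4p - 1. Equilibrium: 305 - 5p = 4p - 1, so 306 = 9p and p* = 34, q* = 135.
Because the floor (50) lies above the market-clearing price, it is binding.
At p = 50: qd = 305 - 5·50 = 55 and qs = 4·50 - 1 = 199.
Quantity traded falls to 55. At q = 55 the demand price is (305 - 55)/5 = 50 and the supply price is (1 + 55)/4 = 14.
Deadweight loss = ½ · (50 - 14) · (135 - 55) = ½ · 36 · 80 = 1440.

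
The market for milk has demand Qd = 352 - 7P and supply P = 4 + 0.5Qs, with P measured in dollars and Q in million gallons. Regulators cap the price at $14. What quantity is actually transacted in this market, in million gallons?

20

Rearranging supply gives Qs = 2P - 8. Setting quantity demanded equal to quantity supplied, 352 - 7P = 2P - 8, gives P* = 40 and Q* = 72.
Since 14 < 40, the ceiling is binding.
At P = 14: Qd = 352 - 7·14 = 254 and Qs = 2·14 - 8 = 20.
The quantity actually transacted is the short side, supply: 20.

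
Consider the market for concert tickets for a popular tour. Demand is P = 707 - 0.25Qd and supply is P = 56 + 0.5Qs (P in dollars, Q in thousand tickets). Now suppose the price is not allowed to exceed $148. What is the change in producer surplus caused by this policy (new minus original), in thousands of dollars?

Rearranging demand gives Qd = 2828 - 4P; rearranging supply gives Qs = 2P - 112. In a free market, 2828 - 4P = 2P - 112 gives the equilibrium P* = 490, Q* = 868.
The ceiling of 148 is below the equilibrium price 490, so it binds.
At P = 148: Qd = 2828 - 4·148 = 2236 and Qs = 2·148 - 112 = 184.
Producer surplus without the control is ½ · (490 - 56) · 868 = 188356.
With the ceiling, producers sell 184 units at 148, so PS = ½ · (148 - 56) · 184 = 8464.
Change in producer surplus = 8464 - 188356 = -179892.

-179892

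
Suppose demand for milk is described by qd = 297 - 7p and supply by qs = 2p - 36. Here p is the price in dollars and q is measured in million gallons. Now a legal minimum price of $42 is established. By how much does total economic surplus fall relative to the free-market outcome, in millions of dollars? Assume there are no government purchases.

Setting quantity demanded equal to quantity supplied, 297 - 7p = 2p - 36, gives p* = 37 and q* = 38.
Because the floor (42) lies above the market-clearing price, it is binding.
At p = 42: qd = 297 - 7·42 = 3 and qs = 2·42 - 36 = 48.
Quantity traded falls to 3. At q = 3 the demand price is (297 - 3)/7 = 42 and the supply price is (36 + 3)/2 = 19.5.
Deadweight loss = ½ · (42 - 19.5) · (38 - 3) = ½ · 22.5 · 35 = 393.75.

393.75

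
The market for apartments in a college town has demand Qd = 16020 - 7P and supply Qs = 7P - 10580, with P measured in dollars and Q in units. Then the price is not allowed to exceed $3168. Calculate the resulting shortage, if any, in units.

0

Equilibrium: 16020 - 7P = 7P - 10580, so 26600 = 14P and P* = 1900, Q* = 2720.
The ceiling of 3168 is above the equilibrium price 1900, so it is not binding; the market clears at P* = 1900, Q* = 2720.
Since the control does not bind, there is no shortage.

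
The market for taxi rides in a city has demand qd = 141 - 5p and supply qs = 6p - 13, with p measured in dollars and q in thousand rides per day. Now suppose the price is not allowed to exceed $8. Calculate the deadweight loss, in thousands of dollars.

237.6

In a free market, 141 - 5p = 6p - 13 gives the equilibrium p* = 14, q* = 71.
Since 8 < 14, the ceiling is binding.
At p = 8: qd = 141 - 5·8 = 101 and qs = 6·8 - 13 = 35.
Quantity traded falls to 35. At q = 35 the demand price is (141 - 35)/5 = 21.2 and the supply price is (13 + 35)/6 = 8.
Deadweight loss = ½ · (21.2 - 8) · (71 - 35) = ½ · 13.2 · 36 = 237.6.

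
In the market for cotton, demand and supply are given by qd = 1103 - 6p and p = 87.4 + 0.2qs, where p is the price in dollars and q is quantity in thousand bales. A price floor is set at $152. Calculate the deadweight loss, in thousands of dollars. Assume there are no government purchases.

950.4

Rearranging supply gives qs = 5p - 437. Setting quantity demanded equal to quantity supplied, 1103 - 6p = 5p - 437, gives p* = 140 and q* = 263.
Because the floor (152) lies above the market-clearing price, it is binding.
At p = 152: qd = 1103 - 6·152 = 191 and qs = 5·152 - 437 = 323.
Quantity traded falls to 191. At q = 191 the demand price is (1103 - 191)/6 = 152 and the supply price is (437 + 191)/5 = 125.6.
Deadweight loss = ½ · (152 - 125.6) · (263 - 191) = ½ · 26.4 · 72 = 950.4.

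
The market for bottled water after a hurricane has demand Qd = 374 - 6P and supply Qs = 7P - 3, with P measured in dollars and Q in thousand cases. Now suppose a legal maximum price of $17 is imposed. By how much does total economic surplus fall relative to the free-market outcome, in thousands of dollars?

1092

Equilibrium: 374 - 6P = 7P - 3, so 377 = 13P and P* = 29, Q* = 200.
Because the ceiling (17) lies below the market-clearing price, it is binding.
At P = 17: Qd = 374 - 6·17 = 272 and Qs = 7·17 - 3 = 116.
Quantity traded falls to 116. At Q = 116 the demand price is (374 - 116)/6 = 43 and the supply price is (3 + 116)/7 = 17.
Deadweight loss = ½ · (43 - 17) · (200 - 116) = ½ · 26 · 84 = 1092.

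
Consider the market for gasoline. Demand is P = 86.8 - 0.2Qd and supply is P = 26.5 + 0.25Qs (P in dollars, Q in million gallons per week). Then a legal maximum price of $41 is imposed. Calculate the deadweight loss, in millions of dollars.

Rearranging demand gives Qd = 434 - 5P; rearranging supply gives Qs = 4P - 106. Equilibrium: 434 - 5P = 4P - 106, so 540 = 9P and P* = 60, Q* = 134.
Since 41 < 60, the ceiling is binding.
At P = 41: Qd = 434 - 5·41 = 229 and Qs = 4·41 - 106 = 58.
Quantity traded falls to 58. At Q = 58 the demand price is (434 - 58)/5 = 75.2 and the supply price is (106 + 58)/4 = 41.
Deadweight loss = ½ · (75.2 - 41) · (134 - 58) = ½ · 34.2 · 76 = 1299.6.

1299.6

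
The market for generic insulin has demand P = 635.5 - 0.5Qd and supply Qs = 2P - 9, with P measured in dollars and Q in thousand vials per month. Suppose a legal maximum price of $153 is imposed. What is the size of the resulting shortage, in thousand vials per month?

668

Rearranging demand gives Qd = 1271 - 2P. In a free market, 1271 - 2P = 2P - 9 gives the equilibrium P* = 320, Q* = 631.
Since 153 < 320, the ceiling is binding.
At P = 153: Qd = 1271 - 2·153 = 965 and Qs = 2·153 - 9 = 297.
Shortage = Qd - Qs = 965 - 297 = 668.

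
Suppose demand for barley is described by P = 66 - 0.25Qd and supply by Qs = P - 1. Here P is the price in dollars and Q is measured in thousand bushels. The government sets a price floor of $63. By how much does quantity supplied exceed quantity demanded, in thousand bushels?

Rearranging demand gives Qd = 264 - 4P. Setting quantity demanded equal to quantity supplied, 264 - 4P = P - 1, gives P* = 53 and Q* = 52.
The floor of 63 is above the equilibrium price 53, so it binds.
At P = 63: Qd = 264 - 4·63 = 12 and Qs = 63 - 1 = 62.
Surplus = Qs - Qd = 62 - 12 = 50.

50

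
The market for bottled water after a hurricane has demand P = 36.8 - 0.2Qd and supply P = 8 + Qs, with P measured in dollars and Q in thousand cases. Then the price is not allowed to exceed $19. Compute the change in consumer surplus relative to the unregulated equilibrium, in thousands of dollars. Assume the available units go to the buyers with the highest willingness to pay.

126.1

Rearranging demand gives Qd = 184 - 5P; rearranging supply gives Qs = P - 8. Without the control the market clears where 184 - 5P = P - 8, i.e. P* = 32 and Q* = 24.
Since 19 < 32, the ceiling is binding.
At P = 19: Qd = 184 - 5·19 = 89 and Qs = 19 - 8 = 11.
Consumer surplus without the control is ½ · (36.8 - 32) · 24 = 57.6.
With the ceiling, 11 units are sold at 19 (assume they go to the highest-value buyers). The demand price at Q = 11 is 34.6, so CS = ½ · [(36.8 - 19) + (34.6 - 19)] · 11 = 183.7.
Change in consumer surplus = 183.7 - 57.6 = 126.1.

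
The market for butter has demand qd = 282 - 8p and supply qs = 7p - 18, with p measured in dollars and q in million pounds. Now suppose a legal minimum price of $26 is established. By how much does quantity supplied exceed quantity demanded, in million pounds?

In a free market, 282 - 8p = 7p - 18 gives the equilibrium p* = 20, q* = 122.
Since 26 > 20, the floor is binding.
At p = 26: qd = 282 - 8·26 = 74 and qs = 7·26 - 18 = 164.
Surplus = qs - qd = 164 - 74 = 90.

90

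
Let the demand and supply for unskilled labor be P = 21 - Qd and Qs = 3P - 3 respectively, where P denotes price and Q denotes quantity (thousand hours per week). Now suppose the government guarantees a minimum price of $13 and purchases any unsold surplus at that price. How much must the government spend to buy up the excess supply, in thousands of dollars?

364

Rearranging demand gives Qd = 21 - P. Setting quantity demanded equal to quantity supplied, 21 - P = 3P - 3, gives P* = 6 and Q* = 15.
Because the floor (13) lies above the market-clearing price, it is binding.
At P = 13: Qd = 21 - 13 = 8 and Qs = 3·13 - 3 = 36.
Surplus = Qs - Qd = 28.
Government expenditure = surplus × support price = 28 × 13 = 364.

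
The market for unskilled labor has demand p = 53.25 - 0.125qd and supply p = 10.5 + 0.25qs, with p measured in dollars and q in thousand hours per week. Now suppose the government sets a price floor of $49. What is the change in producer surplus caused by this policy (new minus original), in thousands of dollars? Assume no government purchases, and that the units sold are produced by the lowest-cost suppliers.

Rearranging demand gives qd = 426 - 8p; rearranging supply gives qs = 4p - 42. Setting quantity demanded equal to quantity supplied, 426 - 8p = 4p - 42, gives p* = 39 and q* = 114.
The floor of 49 is above the equilibrium price 39, so it binds.
At p = 49: qd = 426 - 8·49 = 34 and qs = 4·49 - 42 = 154.
Producer surplus without the control is ½ · (39 - 10.5) · 114 = 1624.5.
With the floor, 34 units are sold at 49. The supply price at q = 34 is 19, so PS = ½ · [(49 - 10.5) + (49 - 19)] · 34 = 1164.5.
Change in producer surplus = 1164.5 - 1624.5 = -460.

-460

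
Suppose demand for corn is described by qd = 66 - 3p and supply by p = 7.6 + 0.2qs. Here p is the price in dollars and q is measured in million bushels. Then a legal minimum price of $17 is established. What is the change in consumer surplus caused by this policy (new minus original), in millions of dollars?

Rearranging supply gives qs = 5p - 38. Setting quantity demanded equal to quantity supplied, 66 - 3p = 5p - 38, gives p* = 13 and q* = 27.
Since 17 > 13, the floor is binding.
At p = 17: qd = 66 - 3·17 = 15 and qs = 5·17 - 38 = 47.
Consumer surplus without the control is ½ · (22 - 13) · 27 = 121.5.
With the floor, consumers buy 15 units at 17, so CS = ½ · (22 - 17) · 15 = 37.5.
Change in consumer surplus = 37.5 - 121.5 = -84.

-84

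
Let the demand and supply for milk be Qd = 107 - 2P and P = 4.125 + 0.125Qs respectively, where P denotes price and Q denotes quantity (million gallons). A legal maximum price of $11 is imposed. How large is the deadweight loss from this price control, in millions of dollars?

Rearranging supply gives Qs = 8P - 33. Without the control the market clears where 107 - 2P = 8P - 33, i.e. P* = 14 and Q* = 79.
The ceiling of 11 is below the equilibrium price 14, so it binds.
At P = 11: Qd = 107 - 2·11 = 85 and Qs = 8·11 - 33 = 55.
Quantity traded falls to 55. At Q = 55 the demand price is (107 - 55)/2 = 26 and the supply price is (33 + 55)/8 = 11.
Deadweight loss = ½ · (26 - 11) · (79 - 55) = ½ · 15 · 24 = 180.

180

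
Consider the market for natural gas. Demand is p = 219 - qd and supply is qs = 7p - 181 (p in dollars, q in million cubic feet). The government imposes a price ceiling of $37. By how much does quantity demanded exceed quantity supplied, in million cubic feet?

Rearranging demand gives qd = 219 - p. In a free market, 219 - p = 7p - 181 gives the equilibrium p* = 50, q* = 169.
Because the ceiling (37) lies below the market-clearing price, it is binding.
At p = 37: qd = 219 - 37 = 182 and qs = 7·37 - 181 = 78.
Shortage = qd - qs = 182 - 78 = 104.

104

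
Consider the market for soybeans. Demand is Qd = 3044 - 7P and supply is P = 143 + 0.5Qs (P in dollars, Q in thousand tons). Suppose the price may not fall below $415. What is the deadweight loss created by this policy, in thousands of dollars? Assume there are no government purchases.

31893.75

Rearranging supply gives Qs = 2P - 286. Without the control the market clears where 3044 - 7P = 2P - 286, i.e. P* = 370 and Q* = 454.
Because the floor (415) lies above the market-clearing price, it is binding.
At P = 415: Qd = 3044 - 7·415 = 139 and Qs = 2·415 - 286 = 544.
Quantity traded falls to 139. At Q = 139 the demand price is (3044 - 139)/7 = 415 and the supply price is (286 + 139)/2 = 212.5.
Deadweight loss = ½ · (415 - 212.5) · (454 - 139) = ½ · 202.5 · 315 = 31893.75.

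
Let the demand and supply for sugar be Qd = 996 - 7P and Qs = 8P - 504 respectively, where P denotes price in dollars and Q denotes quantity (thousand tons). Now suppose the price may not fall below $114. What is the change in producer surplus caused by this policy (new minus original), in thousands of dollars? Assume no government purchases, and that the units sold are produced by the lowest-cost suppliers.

Equilibrium: 996 - 7P = 8P - 504, so 1500 = 15P and P* = 100, Q* = 296.
Since 114 > 100, the floor is binding.
At P = 114: Qd = 996 - 7·114 = 198 and Qs = 8·114 - 504 = 408.
Producer surplus without the control is ½ · (100 - 63) · 296 = 5476.
With the floor, 198 units are sold at 114. The supply price at Q = 198 is 87.75, so PS = ½ · [(114 - 63) + (114 - 87.75)] · 198 = 7647.75.
Change in producer surplus = 7647.75 - 5476 = 2171.75.

2171.75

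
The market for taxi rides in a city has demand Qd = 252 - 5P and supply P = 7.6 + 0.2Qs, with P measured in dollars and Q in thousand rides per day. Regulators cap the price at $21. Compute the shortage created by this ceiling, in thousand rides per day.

Rearranging supply gives Qs = 5P - 38. In a free market, 252 - 5P = 5P - 38 gives the equilibrium P* = 29, Q* = 107.
The ceiling of 21 is below the equilibrium price 29, so it binds.
At P = 21: Qd = 252 - 5·21 = 147 and Qs = 5·21 - 38 = 67.
Shortage = Qd - Qs = 147 - 67 = 80.

80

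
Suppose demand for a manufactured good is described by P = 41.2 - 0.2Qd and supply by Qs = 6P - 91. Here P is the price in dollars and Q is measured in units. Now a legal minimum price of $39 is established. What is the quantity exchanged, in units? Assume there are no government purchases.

Rearranging demand gives Qd = 206 - 5P. Without the control the market clears where 206 - 5P = 6P - 91, i.e. P* = 27 and Q* = 71.
The floor of 39 is above the equilibrium price 27, so it binds.
At P = 39: Qd = 206 - 5·39 = 11 and Qs = 6·39 - 91 = 143.
The quantity actually transacted is the short side, demand: 11.

11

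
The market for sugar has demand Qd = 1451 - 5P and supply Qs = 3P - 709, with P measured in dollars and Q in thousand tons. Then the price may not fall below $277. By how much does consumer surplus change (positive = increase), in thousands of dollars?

Without the control the market clears where 1451 - 5P = 3P - 709, i.e. P* = 270 and Q* = 101.
The floor of 277 is above the equilibrium price 270, so it binds.
At P = 277: Qd = 1451 - 5·277 = 66 and Qs = 3·277 - 709 = 122.
Consumer surplus without the control is ½ · (290.2 - 270) · 101 = 1020.1.
With the floor, consumers buy 66 units at 277, so CS = ½ · (290.2 - 277) · 66 = 435.6.
Change in consumer surplus = 435.6 - 1020.1 = -584.5.

-584.5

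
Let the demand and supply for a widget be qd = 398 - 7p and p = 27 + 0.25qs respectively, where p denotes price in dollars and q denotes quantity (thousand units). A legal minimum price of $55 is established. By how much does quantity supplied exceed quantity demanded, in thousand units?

99

Rearranging supply gives qs = 4p - 108. Setting quantity demanded equal to quantity supplied, 398 - 7p = 4p - 108, gives p* = 46 and q* = 76.
Because the floor (55) lies above the market-clearing price, it is binding.
At p = 55: qd = 398 - 7·55 = 13 and qs = 4·55 - 108 = 112.
Surplus = qs - qd = 112 - 13 = 99.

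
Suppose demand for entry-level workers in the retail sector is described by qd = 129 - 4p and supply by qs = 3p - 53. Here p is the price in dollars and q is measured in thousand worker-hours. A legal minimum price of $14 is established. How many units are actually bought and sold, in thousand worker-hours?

25

Setting quantity demanded equal to quantity supplied, 129 - 4p = 3p - 53, gives p* = 26 and q* = 25.
Since 14 is below p* = 26, the floor does not bind and the free-market outcome prevails.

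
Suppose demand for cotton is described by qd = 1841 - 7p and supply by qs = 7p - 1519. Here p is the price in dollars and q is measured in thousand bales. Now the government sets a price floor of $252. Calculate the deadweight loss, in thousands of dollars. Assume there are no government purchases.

Without the control the market clears where 1841 - 7p = 7p - 1519, i.e. p* = 240 and q* = 161.
Because the floor (252) lies above the market-clearing price, it is binding.
At p = 252: qd = 1841 - 7·252 = 77 and qs = 7·252 - 1519 = 245.
Quantity traded falls to 77. At q = 77 the demand price is (1841 - 77)/7 = 252 and the supply price is (1519 + 77)/7 = 228.
Deadweight loss = ½ · (252 - 228) · (161 - 77) = ½ · 24 · 84 = 1008.

1008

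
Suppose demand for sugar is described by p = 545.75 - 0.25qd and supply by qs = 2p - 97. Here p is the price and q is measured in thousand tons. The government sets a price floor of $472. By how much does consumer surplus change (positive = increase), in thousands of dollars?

Rearranging demand gives qd = 2183 - 4p. In a free market, 2183 - 4p = 2p - 97 gives the equilibrium p* = 380, q* = 663.
Because the floor (472) lies above the market-clearing price, it is binding.
At p = 472: qd = 2183 - 4·472 = 295 and qs = 2·472 - 97 = 847.
Consumer surplus without the control is ½ · (545.75 - 380) · 663 = 54946.125.
With the floor, consumers buy 295 units at 472, so CS = ½ · (545.75 - 472) · 295 = 10878.125.
Change in consumer surplus = 10878.125 - 54946.125 = -44068.

-44068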